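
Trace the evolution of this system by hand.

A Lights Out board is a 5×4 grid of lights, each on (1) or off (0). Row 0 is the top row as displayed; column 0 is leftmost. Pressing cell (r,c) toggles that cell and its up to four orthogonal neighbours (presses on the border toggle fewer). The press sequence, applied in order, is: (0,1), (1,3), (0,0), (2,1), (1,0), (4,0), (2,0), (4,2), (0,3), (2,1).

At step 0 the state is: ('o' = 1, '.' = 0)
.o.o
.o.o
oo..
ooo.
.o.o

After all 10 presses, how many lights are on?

step 0: .o.o
.o.o
oo..
ooo.
.o.o
step 1: o.oo
...o
oo..
ooo.
.o.o
step 2: o.o.
..o.
oo.o
ooo.
.o.o
step 3: .oo.
o.o.
oo.o
ooo.
.o.o
step 4: .oo.
ooo.
..oo
o.o.
.o.o
step 5: ooo.
..o.
o.oo
o.o.
.o.o
step 6: ooo.
..o.
o.oo
..o.
o..o
step 7: ooo.
o.o.
.ooo
o.o.
o..o
step 8: ooo.
o.o.
.ooo
o...
ooo.
step 9: oo.o
o.oo
.ooo
o...
ooo.
step 10: oo.o
oooo
o..o
oo..
ooo.

14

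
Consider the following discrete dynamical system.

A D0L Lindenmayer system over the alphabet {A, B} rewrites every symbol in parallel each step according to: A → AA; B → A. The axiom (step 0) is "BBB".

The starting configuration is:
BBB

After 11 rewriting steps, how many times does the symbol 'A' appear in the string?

k=0  BBB
k=1  AAA
k=2  AAAAAA
k=3  AAAAAAAAAAAA
k=4  AAAAAAAAAAAAAAAAAAAAAAAA
k=5  AAAAAAAAAAAAAAAAAAAAAAAAAAAAAAAAAAAAAAAAAAAAAAAA
k=6  AAAAAAAAAAAAAAAAAAAAAAAAAAAAAAAAAAAAAAAAAAAAAAAAAAAAAAAAAAAAAAAAAAAAAAAAAAAAAAAAAAAAAAAAAAAAAAAA
k=7  AAAAAAAAAAAAAAAAAAAAAAAAAAAAAAAAAAAAAAAAAAAAAAAAAAAAAAAAAA…AAAAAAAAAAAAAAAAAAAAAAAAAAAAAAAAAAAAAAAAAAAAAAAAAAAAAAAAAA  (len 192)
k=8  AAAAAAAAAAAAAAAAAAAAAAAAAAAAAAAAAAAAAAAAAAAAAAAAAAAAAAAAAA…AAAAAAAAAAAAAAAAAAAAAAAAAAAAAAAAAAAAAAAAAAAAAAAAAAAAAAAAAA  (len 384)
k=9  AAAAAAAAAAAAAAAAAAAAAAAAAAAAAAAAAAAAAAAAAAAAAAAAAAAAAAAAAA…AAAAAAAAAAAAAAAAAAAAAAAAAAAAAAAAAAAAAAAAAAAAAAAAAAAAAAAAAA  (len 768)
k=10  AAAAAAAAAAAAAAAAAAAAAAAAAAAAAAAAAAAAAAAAAAAAAAAAAAAAAAAAAA…AAAAAAAAAAAAAAAAAAAAAAAAAAAAAAAAAAAAAAAAAAAAAAAAAAAAAAAAAA  (len 1536)
k=11  AAAAAAAAAAAAAAAAAAAAAAAAAAAAAAAAAAAAAAAAAAAAAAAAAAAAAAAAAA…AAAAAAAAAAAAAAAAAAAAAAAAAAAAAAAAAAAAAAAAAAAAAAAAAAAAAAAAAA  (len 3072)

3072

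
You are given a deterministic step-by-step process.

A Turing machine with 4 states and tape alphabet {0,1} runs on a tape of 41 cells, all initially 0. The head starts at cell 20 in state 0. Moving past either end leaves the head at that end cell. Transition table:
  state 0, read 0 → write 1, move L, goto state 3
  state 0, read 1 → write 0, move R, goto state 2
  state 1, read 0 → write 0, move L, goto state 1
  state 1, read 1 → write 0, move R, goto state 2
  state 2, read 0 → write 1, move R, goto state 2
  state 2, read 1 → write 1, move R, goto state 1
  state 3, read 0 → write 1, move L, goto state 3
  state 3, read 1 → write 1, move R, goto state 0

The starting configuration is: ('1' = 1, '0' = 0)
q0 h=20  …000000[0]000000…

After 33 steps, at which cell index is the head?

12

k=0  q0 h=20  …000000[0]000000…
k=1  q3 h=19  …000000[0]100000…
k=2  q3 h=18  …000000[0]110000…
k=3  q3 h=17  …000000[0]111000…
k=4  q3 h=16  …000000[0]111100…
k=5  q3 h=15  …000000[0]111110…
k=6  q3 h=14  …000000[0]111111…
k=7  q3 h=13  …000000[0]111111…
k=8  q3 h=12  …000000[0]111111…
k=9  q3 h=11  …000000[0]111111…
k=10  q3 h=10  …000000[0]111111…
k=11  q3 h= 9  …000000[0]111111…
k=12  q3 h= 8  …000000[0]111111…
k=13  q3 h= 7  …000000[0]111111…
k=14  q3 h= 6  |000000[0]111111…
k=15  q3 h= 5  |00000[0]111111…
k=16  q3 h= 4  |0000[0]111111…
k=17  q3 h= 3  |000[0]111111…
k=18  q3 h= 2  |00[0]111111…
k=19  q3 h= 1  |0[0]111111…
k=20  q3 h= 0  |[0]111111…
k=21  q3 h= 0  |[1]111111…
k=22  q0 h= 1  |1[1]111111…
k=23  q2 h= 2  |10[1]111111…
k=24  q1 h= 3  |101[1]111111…
k=25  q2 h= 4  |1010[1]111111…
k=26  q1 h= 5  |10101[1]111111…
k=27  q2 h= 6  |101010[1]111111…
k=28  q1 h= 7  …010101[1]111111…
k=29  q2 h= 8  …101010[1]111111…
k=30  q1 h= 9  …010101[1]111111…
k=31  q2 h=10  …101010[1]111111…
k=32  q1 h=11  …010101[1]111111…
k=33  q2 h=12  …101010[1]111111…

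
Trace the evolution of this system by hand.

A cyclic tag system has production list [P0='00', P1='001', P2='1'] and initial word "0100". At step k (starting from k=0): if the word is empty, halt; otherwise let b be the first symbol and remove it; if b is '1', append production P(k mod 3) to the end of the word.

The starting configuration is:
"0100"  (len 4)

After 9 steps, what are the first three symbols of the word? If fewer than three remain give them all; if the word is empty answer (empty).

(empty)

0) "0100"  (len 4)
1) "100"  (len 3)
2) "00001"  (len 5)
3) "0001"  (len 4)
4) "001"  (len 3)
5) "01"  (len 2)
6) "1"  (len 1)
7) "00"  (len 2)
8) "0"  (len 1)
9) (halted — word empty)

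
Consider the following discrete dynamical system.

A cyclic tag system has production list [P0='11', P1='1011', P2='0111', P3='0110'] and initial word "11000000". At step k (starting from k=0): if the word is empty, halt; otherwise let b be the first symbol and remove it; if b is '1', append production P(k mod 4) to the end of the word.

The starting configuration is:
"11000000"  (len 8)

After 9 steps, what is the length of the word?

7

gen 0: "11000000"  (len 8)
gen 1: "100000011"  (len 9)
gen 2: "000000111011"  (len 12)
gen 3: "00000111011"  (len 11)
gen 4: "0000111011"  (len 10)
gen 5: "000111011"  (len 9)
gen 6: "00111011"  (len 8)
gen 7: "0111011"  (len 7)
gen 8: "111011"  (len 6)
gen 9: "1101111"  (len 7)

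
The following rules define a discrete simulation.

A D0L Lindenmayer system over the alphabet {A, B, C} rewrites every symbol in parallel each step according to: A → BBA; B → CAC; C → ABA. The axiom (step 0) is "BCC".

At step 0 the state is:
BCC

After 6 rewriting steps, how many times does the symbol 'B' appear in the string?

762

0) BCC
1) CACABAABA
2) ABABBAABABBACACBBABBACACBBA
3) BBACACBBACACCACBBABBACACBBACACCACBBAABABBAABACACCACBBACACCACBBAABABBAABACACCACBBA
4) CACCACBBAABABBAABACACCACBBAABABBAABAABABBAABACACCACBBACACC…CBBABBACACBBACACCACBBABBACACBBAABABBAABAABABBAABACACCACBBA  (len 243)
5) ABABBAABAABABBAABACACCACBBABBACACBBACACCACBBABBACACBBAABAB…CBBABBACACBBACACCACBBABBACACBBAABABBAABAABABBAABACACCACBBA  (len 729)
6) BBACACBBACACCACBBABBACACBBABBACACBBACACCACBBABBACACBBAABAB…CBBABBACACBBACACCACBBABBACACBBAABABBAABAABABBAABACACCACBBA  (len 2187)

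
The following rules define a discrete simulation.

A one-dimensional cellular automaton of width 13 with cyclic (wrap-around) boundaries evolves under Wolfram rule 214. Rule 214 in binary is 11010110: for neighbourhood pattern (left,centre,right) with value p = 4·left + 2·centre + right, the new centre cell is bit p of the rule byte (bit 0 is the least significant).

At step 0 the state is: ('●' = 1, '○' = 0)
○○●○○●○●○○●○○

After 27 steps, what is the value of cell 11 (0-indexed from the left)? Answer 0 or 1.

step 0: ○○●○○●○●○○●○○
step 1: ○●●●●●○●●●●●○
step 2: ●○●●●●○○●●●●●
step 3: ●○○●●●●●○●●●●
step 4: ●●●○●●●●○○●●●
step 5: ●●●○○●●●●●○●●
step 6: ●●●●●○●●●●○○●
step 7: ●●●●●○○●●●●●○
step 8: ○●●●●●●○●●●●○
step 9: ●○●●●●●○○●●●●
step 10: ●○○●●●●●●○●●●
step 11: ●●●○●●●●●○○●●
step 12: ●●●○○●●●●●●○●
step 13: ●●●●●○●●●●●○○
step 14: ○●●●●○○●●●●●●
step 15: ○○●●●●●○●●●●●
step 16: ●●○●●●●○○●●●●
step 17: ●●○○●●●●●○●●●
step 18: ●●●●○●●●●○○●●
step 19: ●●●●○○●●●●●○●
step 20: ●●●●●●○●●●●○○
step 21: ○●●●●●○○●●●●●
step 22: ○○●●●●●●○●●●●
step 23: ●●○●●●●●○○●●●
step 24: ●●○○●●●●●●○●●
step 25: ●●●●○●●●●●○○●
step 26: ●●●●○○●●●●●●○
step 27: ○●●●●●○●●●●●○

1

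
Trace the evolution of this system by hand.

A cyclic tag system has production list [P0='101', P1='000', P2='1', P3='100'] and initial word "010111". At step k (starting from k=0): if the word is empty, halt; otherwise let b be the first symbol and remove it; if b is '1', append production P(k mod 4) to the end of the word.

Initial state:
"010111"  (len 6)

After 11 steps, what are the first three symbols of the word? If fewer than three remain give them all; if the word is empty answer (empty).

010

gen 0: "010111"  (len 6)
gen 1: "10111"  (len 5)
gen 2: "0111000"  (len 7)
gen 3: "111000"  (len 6)
gen 4: "11000100"  (len 8)
gen 5: "1000100101"  (len 10)
gen 6: "000100101000"  (len 12)
gen 7: "00100101000"  (len 11)
gen 8: "0100101000"  (len 10)
gen 9: "100101000"  (len 9)
gen 10: "00101000000"  (len 11)
gen 11: "0101000000"  (len 10)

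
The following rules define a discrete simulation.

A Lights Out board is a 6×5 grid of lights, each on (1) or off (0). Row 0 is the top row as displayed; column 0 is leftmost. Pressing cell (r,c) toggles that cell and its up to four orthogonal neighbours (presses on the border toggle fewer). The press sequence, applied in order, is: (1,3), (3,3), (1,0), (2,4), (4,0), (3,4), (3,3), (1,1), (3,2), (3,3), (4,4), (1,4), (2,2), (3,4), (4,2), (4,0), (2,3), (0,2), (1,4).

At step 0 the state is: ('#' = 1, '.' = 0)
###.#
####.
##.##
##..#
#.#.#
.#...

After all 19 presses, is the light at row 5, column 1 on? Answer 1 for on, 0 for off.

t=0: ###.#
####.
##.##
##..#
#.#.#
.#...
t=1: #####
##..#
##..#
##..#
#.#.#
.#...
t=2: #####
##..#
##.##
####.
#.###
.#...
t=3: .####
....#
.#.##
####.
#.###
.#...
t=4: .####
.....
.#...
#####
#.###
.#...
t=5: .####
.....
.#...
.####
.####
##...
t=6: .####
.....
.#..#
.##..
.###.
##...
t=7: .####
.....
.#.##
.#.##
.##..
##...
t=8: ..###
###..
...##
.#.##
.##..
##...
t=9: ..###
###..
..###
..#.#
.#...
##...
t=10: ..###
###..
..#.#
...#.
.#.#.
##...
t=11: ..###
###..
..#.#
...##
.#..#
##..#
t=12: ..##.
#####
..#..
...##
.#..#
##..#
t=13: ..##.
##.##
.#.#.
..###
.#..#
##..#
t=14: ..##.
##.##
.#.##
..#..
.#...
##..#
t=15: ..##.
##.##
.#.##
.....
..##.
###.#
t=16: ..##.
##.##
.#.##
#....
####.
.##.#
t=17: ..##.
##..#
.##..
#..#.
####.
.##.#
t=18: .#...
###.#
.##..
#..#.
####.
.##.#
t=19: .#..#
####.
.##.#
#..#.
####.
.##.#

1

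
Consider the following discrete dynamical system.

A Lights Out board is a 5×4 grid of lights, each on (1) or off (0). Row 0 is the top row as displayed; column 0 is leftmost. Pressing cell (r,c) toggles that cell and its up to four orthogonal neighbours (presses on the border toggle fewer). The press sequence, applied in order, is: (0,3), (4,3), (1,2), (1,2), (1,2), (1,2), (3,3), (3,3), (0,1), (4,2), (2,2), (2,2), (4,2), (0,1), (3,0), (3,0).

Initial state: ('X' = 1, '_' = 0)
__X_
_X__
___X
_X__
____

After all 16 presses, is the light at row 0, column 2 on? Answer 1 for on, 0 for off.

k=0  __X_
_X__
___X
_X__
____
k=1  ___X
_X_X
___X
_X__
____
k=2  ___X
_X_X
___X
_X_X
__XX
k=3  __XX
__X_
__XX
_X_X
__XX
k=4  ___X
_X_X
___X
_X_X
__XX
k=5  __XX
__X_
__XX
_X_X
__XX
k=6  ___X
_X_X
___X
_X_X
__XX
k=7  ___X
_X_X
____
_XX_
__X_
k=8  ___X
_X_X
___X
_X_X
__XX
k=9  XXXX
___X
___X
_X_X
__XX
k=10  XXXX
___X
___X
_XXX
_X__
k=11  XXXX
__XX
_XX_
_X_X
_X__
k=12  XXXX
___X
___X
_XXX
_X__
k=13  XXXX
___X
___X
_X_X
__XX
k=14  ___X
_X_X
___X
_X_X
__XX
k=15  ___X
_X_X
X__X
X__X
X_XX
k=16  ___X
_X_X
___X
_X_X
__XX

0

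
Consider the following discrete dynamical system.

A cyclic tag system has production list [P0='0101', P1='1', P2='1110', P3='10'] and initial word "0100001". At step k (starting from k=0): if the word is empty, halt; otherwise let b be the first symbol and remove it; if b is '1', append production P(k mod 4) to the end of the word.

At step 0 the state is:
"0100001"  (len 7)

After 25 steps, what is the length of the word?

t=0: "0100001"  (len 7)
t=1: "100001"  (len 6)
t=2: "000011"  (len 6)
t=3: "00011"  (len 5)
t=4: "0011"  (len 4)
t=5: "011"  (len 3)
t=6: "11"  (len 2)
t=7: "11110"  (len 5)
t=8: "111010"  (len 6)
t=9: "110100101"  (len 9)
t=10: "101001011"  (len 9)
t=11: "010010111110"  (len 12)
t=12: "10010111110"  (len 11)
t=13: "00101111100101"  (len 14)
t=14: "0101111100101"  (len 13)
t=15: "101111100101"  (len 12)
t=16: "0111110010110"  (len 13)
t=17: "111110010110"  (len 12)
t=18: "111100101101"  (len 12)
t=19: "111001011011110"  (len 15)
t=20: "1100101101111010"  (len 16)
t=21: "1001011011110100101"  (len 19)
t=22: "0010110111101001011"  (len 19)
t=23: "010110111101001011"  (len 18)
t=24: "10110111101001011"  (len 17)
t=25: "01101111010010110101"  (len 20)

20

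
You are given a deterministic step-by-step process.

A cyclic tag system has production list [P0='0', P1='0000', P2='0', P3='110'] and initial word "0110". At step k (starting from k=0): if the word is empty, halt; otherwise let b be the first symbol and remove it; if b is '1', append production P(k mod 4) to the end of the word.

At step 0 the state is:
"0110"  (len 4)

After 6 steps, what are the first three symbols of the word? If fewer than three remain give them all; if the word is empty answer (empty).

000

step 0: "0110"  (len 4)
step 1: "110"  (len 3)
step 2: "100000"  (len 6)
step 3: "000000"  (len 6)
step 4: "00000"  (len 5)
step 5: "0000"  (len 4)
step 6: "000"  (len 3)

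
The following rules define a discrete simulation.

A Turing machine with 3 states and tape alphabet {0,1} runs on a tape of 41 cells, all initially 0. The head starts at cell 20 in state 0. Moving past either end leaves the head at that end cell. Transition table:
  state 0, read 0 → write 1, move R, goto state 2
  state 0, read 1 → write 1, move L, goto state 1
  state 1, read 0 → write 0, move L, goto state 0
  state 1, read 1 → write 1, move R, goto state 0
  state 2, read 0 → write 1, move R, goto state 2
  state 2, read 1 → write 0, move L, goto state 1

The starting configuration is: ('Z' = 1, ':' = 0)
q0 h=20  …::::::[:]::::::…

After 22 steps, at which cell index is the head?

39

k=0  q0 h=20  …::::::[:]::::::…
k=1  q2 h=21  …:::::Z[:]::::::…
k=2  q2 h=22  …::::ZZ[:]::::::…
k=3  q2 h=23  …:::ZZZ[:]::::::…
k=4  q2 h=24  …::ZZZZ[:]::::::…
k=5  q2 h=25  …:ZZZZZ[:]::::::…
k=6  q2 h=26  …ZZZZZZ[:]::::::…
k=7  q2 h=27  …ZZZZZZ[:]::::::…
k=8  q2 h=28  …ZZZZZZ[:]::::::…
k=9  q2 h=29  …ZZZZZZ[:]::::::…
k=10  q2 h=30  …ZZZZZZ[:]::::::…
k=11  q2 h=31  …ZZZZZZ[:]::::::…
k=12  q2 h=32  …ZZZZZZ[:]::::::…
k=13  q2 h=33  …ZZZZZZ[:]::::::…
k=14  q2 h=34  …ZZZZZZ[:]::::::|
k=15  q2 h=35  …ZZZZZZ[:]:::::|
k=16  q2 h=36  …ZZZZZZ[:]::::|
k=17  q2 h=37  …ZZZZZZ[:]:::|
k=18  q2 h=38  …ZZZZZZ[:]::|
k=19  q2 h=39  …ZZZZZZ[:]:|
k=20  q2 h=40  …ZZZZZZ[:]|
k=21  q2 h=40  …ZZZZZZ[Z]|
k=22  q1 h=39  …ZZZZZZ[Z]:|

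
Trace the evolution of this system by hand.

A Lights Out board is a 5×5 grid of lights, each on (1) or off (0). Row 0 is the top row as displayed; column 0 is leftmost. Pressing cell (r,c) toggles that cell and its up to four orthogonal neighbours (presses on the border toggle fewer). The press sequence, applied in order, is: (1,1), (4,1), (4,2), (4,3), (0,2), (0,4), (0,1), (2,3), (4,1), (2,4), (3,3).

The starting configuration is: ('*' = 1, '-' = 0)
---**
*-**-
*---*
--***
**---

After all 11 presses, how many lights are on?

k=0  ---**
*-**-
*---*
--***
**---
k=1  -*-**
-*-*-
**--*
--***
**---
k=2  -*-**
-*-*-
**--*
-****
--*--
k=3  -*-**
-*-*-
**--*
-*-**
-*-*-
k=4  -*-**
-*-*-
**--*
-*--*
-**-*
k=5  --*-*
-***-
**--*
-*--*
-**-*
k=6  --**-
-****
**--*
-*--*
-**-*
k=7  **-*-
--***
**--*
-*--*
-**-*
k=8  **-*-
--*-*
****-
-*-**
-**-*
k=9  **-*-
--*-*
****-
---**
*---*
k=10  **-*-
--*--
***-*
---*-
*---*
k=11  **-*-
--*--
*****
--*-*
*--**

14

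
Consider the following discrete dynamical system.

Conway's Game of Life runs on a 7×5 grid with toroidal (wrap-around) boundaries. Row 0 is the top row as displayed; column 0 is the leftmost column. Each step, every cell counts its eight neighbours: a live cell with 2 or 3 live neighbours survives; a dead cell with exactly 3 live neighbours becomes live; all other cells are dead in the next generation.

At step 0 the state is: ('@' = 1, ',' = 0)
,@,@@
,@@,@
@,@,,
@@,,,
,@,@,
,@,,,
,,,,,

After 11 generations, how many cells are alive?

t=0: ,@,@@
,@@,@
@,@,,
@@,,,
,@,@,
,@,,,
,,,,,
t=1: ,@,@@
,,,,@
,,@@@
@,,,@
,@,,,
,,@,,
@,@,,
t=2: ,@@@@
,,,,,
,,,,,
@@@,@
@@,,,
,,@,,
@,@,@
t=3: ,@@,@
,,@@,
@@,,,
,,@,@
,,,@@
,,@@@
@,,,@
t=4: ,@@,@
,,,@@
@@,,@
,@@,@
@,,,,
,,@,,
,,,,,
t=5: @,@,@
,,,,,
,@,,,
,,@@@
@,@@,
,,,,,
,@@@,
t=6: @,@,@
@@,,,
,,@@,
@,,,@
,@@,,
,,,,@
@@@@@
t=7: ,,,,,
@,,,,
,,@@,
@,,,@
,@,@@
,,,,@
,,@,,
t=8: ,,,,,
,,,,,
@@,@,
@@,,,
,,,@,
@,@,@
,,,,,
t=9: ,,,,,
,,,,,
@@@,@
@@,,,
,,@@,
,,,@@
,,,,,
t=10: ,,,,,
@@,,,
,,@,@
,,,,,
@@@@,
,,@@@
,,,,,
t=11: ,,,,,
@@,,,
@@,,,
@,,,@
@@,,,
@,,,@
,,,@,

11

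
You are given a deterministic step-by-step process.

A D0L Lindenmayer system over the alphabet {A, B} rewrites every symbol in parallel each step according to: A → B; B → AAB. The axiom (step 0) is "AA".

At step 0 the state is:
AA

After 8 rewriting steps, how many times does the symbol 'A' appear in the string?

[0] AA
[1] BB
[2] AABAAB
[3] BBAABBBAAB
[4] AABAABBBAABAABAABBBAAB
[5] BBAABBBAABAABAABBBAABBBAABBBAABAABAABBBAAB
[6] AABAABBBAABAABAABBBAABBBAABBBAABAABAABBBAABAABAABBBAABAABAABBBAABBBAABBBAABAABAABBBAAB
[7] BBAABBBAABAABAABBBAABBBAABBBAABAABAABBBAABAABAABBBAABAABAA…BAABAABAABBBAABAABAABBBAABAABAABBBAABBBAABBBAABAABAABBBAAB  (len 170)
[8] AABAABBBAABAABAABBBAABBBAABBBAABAABAABBBAABAABAABBBAABAABA…BAABAABAABBBAABAABAABBBAABAABAABBBAABBBAABBBAABAABAABBBAAB  (len 342)

172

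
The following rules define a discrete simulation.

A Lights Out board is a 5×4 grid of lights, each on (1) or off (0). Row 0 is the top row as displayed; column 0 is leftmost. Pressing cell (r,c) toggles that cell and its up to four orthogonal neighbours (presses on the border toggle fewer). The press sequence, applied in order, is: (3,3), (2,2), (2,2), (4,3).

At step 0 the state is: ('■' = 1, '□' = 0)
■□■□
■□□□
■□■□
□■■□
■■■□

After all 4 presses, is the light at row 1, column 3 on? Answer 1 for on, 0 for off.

t=0: ■□■□
■□□□
■□■□
□■■□
■■■□
t=1: ■□■□
■□□□
■□■■
□■□■
■■■■
t=2: ■□■□
■□■□
■■□□
□■■■
■■■■
t=3: ■□■□
■□□□
■□■■
□■□■
■■■■
t=4: ■□■□
■□□□
■□■■
□■□□
■■□□

0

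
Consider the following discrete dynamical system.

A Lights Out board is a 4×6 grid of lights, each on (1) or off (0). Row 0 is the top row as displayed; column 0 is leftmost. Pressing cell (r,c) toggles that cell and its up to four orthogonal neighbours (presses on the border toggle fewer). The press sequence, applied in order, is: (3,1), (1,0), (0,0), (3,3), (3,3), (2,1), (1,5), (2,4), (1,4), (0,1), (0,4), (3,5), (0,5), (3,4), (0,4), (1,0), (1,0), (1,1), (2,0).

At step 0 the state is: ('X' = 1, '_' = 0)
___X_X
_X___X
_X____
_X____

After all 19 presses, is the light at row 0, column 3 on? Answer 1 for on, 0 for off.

1

step 0: ___X_X
_X___X
_X____
_X____
step 1: ___X_X
_X___X
______
X_X___
step 2: X__X_X
X____X
X_____
X_X___
step 3: _X_X_X
_____X
X_____
X_X___
step 4: _X_X_X
_____X
X__X__
X__XX_
step 5: _X_X_X
_____X
X_____
X_X___
step 6: _X_X_X
_X___X
_XX___
XXX___
step 7: _X_X__
_X__X_
_XX__X
XXX___
step 8: _X_X__
_X____
_XXXX_
XXX_X_
step 9: _X_XX_
_X_XXX
_XXX__
XXX_X_
step 10: X_XXX_
___XXX
_XXX__
XXX_X_
step 11: X_X__X
___X_X
_XXX__
XXX_X_
step 12: X_X__X
___X_X
_XXX_X
XXX__X
step 13: X_X_X_
___X__
_XXX_X
XXX__X
step 14: X_X_X_
___X__
_XXXXX
XXXXX_
step 15: X_XX_X
___XX_
_XXXXX
XXXXX_
step 16: __XX_X
XX_XX_
XXXXXX
XXXXX_
step 17: X_XX_X
___XX_
_XXXXX
XXXXX_
step 18: XXXX_X
XXXXX_
__XXXX
XXXXX_
step 19: XXXX_X
_XXXX_
XXXXXX
_XXXX_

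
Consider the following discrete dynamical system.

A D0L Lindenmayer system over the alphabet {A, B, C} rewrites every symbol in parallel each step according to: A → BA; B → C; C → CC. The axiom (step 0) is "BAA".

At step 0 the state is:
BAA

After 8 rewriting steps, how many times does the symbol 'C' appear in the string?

382

step 0: BAA
step 1: CBABA
step 2: CCCBACBA
step 3: CCCCCCCBACCCBA
step 4: CCCCCCCCCCCCCCCBACCCCCCCBA
step 5: CCCCCCCCCCCCCCCCCCCCCCCCCCCCCCCBACCCCCCCCCCCCCCCBA
step 6: CCCCCCCCCCCCCCCCCCCCCCCCCCCCCCCCCCCCCCCCCCCCCCCCCCCCCCCCCCCCCCCBACCCCCCCCCCCCCCCCCCCCCCCCCCCCCCCBA
step 7: CCCCCCCCCCCCCCCCCCCCCCCCCCCCCCCCCCCCCCCCCCCCCCCCCCCCCCCCCC…CCCCCCCCCCCCCCCCCCCCCCCCCCCCCCCCCCCCCCCCCCCCCCCCCCCCCCCCBA  (len 194)
step 8: CCCCCCCCCCCCCCCCCCCCCCCCCCCCCCCCCCCCCCCCCCCCCCCCCCCCCCCCCC…CCCCCCCCCCCCCCCCCCCCCCCCCCCCCCCCCCCCCCCCCCCCCCCCCCCCCCCCBA  (len 386)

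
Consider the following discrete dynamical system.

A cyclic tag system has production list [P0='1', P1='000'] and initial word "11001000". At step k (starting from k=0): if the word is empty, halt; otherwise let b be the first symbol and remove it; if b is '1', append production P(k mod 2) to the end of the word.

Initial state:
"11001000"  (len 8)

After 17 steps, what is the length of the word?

0) "11001000"  (len 8)
1) "10010001"  (len 8)
2) "0010001000"  (len 10)
3) "010001000"  (len 9)
4) "10001000"  (len 8)
5) "00010001"  (len 8)
6) "0010001"  (len 7)
7) "010001"  (len 6)
8) "10001"  (len 5)
9) "00011"  (len 5)
10) "0011"  (len 4)
11) "011"  (len 3)
12) "11"  (len 2)
13) "11"  (len 2)
14) "1000"  (len 4)
15) "0001"  (len 4)
16) "001"  (len 3)
17) "01"  (len 2)

2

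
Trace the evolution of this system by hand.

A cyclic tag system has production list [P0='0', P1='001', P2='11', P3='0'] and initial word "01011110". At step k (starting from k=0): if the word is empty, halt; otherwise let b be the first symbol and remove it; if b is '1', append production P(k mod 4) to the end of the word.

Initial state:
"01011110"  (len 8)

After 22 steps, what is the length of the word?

6

gen 0: "01011110"  (len 8)
gen 1: "1011110"  (len 7)
gen 2: "011110001"  (len 9)
gen 3: "11110001"  (len 8)
gen 4: "11100010"  (len 8)
gen 5: "11000100"  (len 8)
gen 6: "1000100001"  (len 10)
gen 7: "00010000111"  (len 11)
gen 8: "0010000111"  (len 10)
gen 9: "010000111"  (len 9)
gen 10: "10000111"  (len 8)
gen 11: "000011111"  (len 9)
gen 12: "00011111"  (len 8)
gen 13: "0011111"  (len 7)
gen 14: "011111"  (len 6)
gen 15: "11111"  (len 5)
gen 16: "11110"  (len 5)
gen 17: "11100"  (len 5)
gen 18: "1100001"  (len 7)
gen 19: "10000111"  (len 8)
gen 20: "00001110"  (len 8)
gen 21: "0001110"  (len 7)
gen 22: "001110"  (len 6)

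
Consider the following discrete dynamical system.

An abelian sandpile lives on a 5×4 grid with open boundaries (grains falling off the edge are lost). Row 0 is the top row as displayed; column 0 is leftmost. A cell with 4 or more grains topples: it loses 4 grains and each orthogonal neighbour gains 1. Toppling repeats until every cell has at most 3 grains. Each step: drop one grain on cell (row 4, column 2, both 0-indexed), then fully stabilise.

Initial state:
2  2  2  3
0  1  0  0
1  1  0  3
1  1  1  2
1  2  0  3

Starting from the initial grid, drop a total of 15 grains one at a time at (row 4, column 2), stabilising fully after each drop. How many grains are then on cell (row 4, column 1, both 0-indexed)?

k=0  2  2  2  3
0  1  0  0
1  1  0  3
1  1  1  2
1  2  0  3
k=1  2  2  2  3
0  1  0  0
1  1  0  3
1  1  1  2
1  2  1  3
k=2  2  2  2  3
0  1  0  0
1  1  0  3
1  1  1  2
1  2  2  3
k=3  2  2  2  3
0  1  0  0
1  1  0  3
1  1  1  2
1  2  3  3
k=4  2  2  2  3
0  1  0  0
1  1  0  3
1  1  2  3
1  3  1  0
k=5  2  2  2  3
0  1  0  0
1  1  0  3
1  1  2  3
1  3  2  0
k=6  2  2  2  3
0  1  0  0
1  1  0  3
1  1  2  3
1  3  3  0
k=7  2  2  2  3
0  1  0  0
1  1  0  3
1  2  3  3
2  0  1  1
k=8  2  2  2  3
0  1  0  0
1  1  0  3
1  2  3  3
2  0  2  1
k=9  2  2  2  3
0  1  0  0
1  1  0  3
1  2  3  3
2  0  3  1
k=10  2  2  2  3
0  1  0  1
1  1  2  0
1  3  1  1
2  1  1  3
k=11  2  2  2  3
0  1  0  1
1  1  2  0
1  3  1  1
2  1  2  3
k=12  2  2  2  3
0  1  0  1
1  1  2  0
1  3  1  1
2  1  3  3
k=13  2  2  2  3
0  1  0  1
1  1  2  0
1  3  2  2
2  2  1  0
k=14  2  2  2  3
0  1  0  1
1  1  2  0
1  3  2  2
2  2  2  0
k=15  2  2  2  3
0  1  0  1
1  1  2  0
1  3  2  2
2  2  3  0

2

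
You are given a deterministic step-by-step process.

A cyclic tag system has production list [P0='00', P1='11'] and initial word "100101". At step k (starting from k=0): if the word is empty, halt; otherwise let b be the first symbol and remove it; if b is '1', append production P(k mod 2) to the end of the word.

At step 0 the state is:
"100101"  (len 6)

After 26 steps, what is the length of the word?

t=0: "100101"  (len 6)
t=1: "0010100"  (len 7)
t=2: "010100"  (len 6)
t=3: "10100"  (len 5)
t=4: "010011"  (len 6)
t=5: "10011"  (len 5)
t=6: "001111"  (len 6)
t=7: "01111"  (len 5)
t=8: "1111"  (len 4)
t=9: "11100"  (len 5)
t=10: "110011"  (len 6)
t=11: "1001100"  (len 7)
t=12: "00110011"  (len 8)
t=13: "0110011"  (len 7)
t=14: "110011"  (len 6)
t=15: "1001100"  (len 7)
t=16: "00110011"  (len 8)
t=17: "0110011"  (len 7)
t=18: "110011"  (len 6)
t=19: "1001100"  (len 7)
t=20: "00110011"  (len 8)
t=21: "0110011"  (len 7)
t=22: "110011"  (len 6)
t=23: "1001100"  (len 7)
t=24: "00110011"  (len 8)
t=25: "0110011"  (len 7)
t=26: "110011"  (len 6)

6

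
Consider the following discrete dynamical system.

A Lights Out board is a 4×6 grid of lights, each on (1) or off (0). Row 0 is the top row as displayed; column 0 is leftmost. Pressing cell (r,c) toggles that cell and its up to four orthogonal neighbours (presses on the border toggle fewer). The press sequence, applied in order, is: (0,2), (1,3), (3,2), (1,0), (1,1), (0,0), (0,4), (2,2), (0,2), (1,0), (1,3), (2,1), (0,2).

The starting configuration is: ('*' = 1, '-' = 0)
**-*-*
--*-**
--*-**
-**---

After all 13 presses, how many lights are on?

[0] **-*-*
--*-**
--*-**
-**---
[1] *-*--*
----**
--*-**
-**---
[2] *-**-*
--**-*
--****
-**---
[3] *-**-*
--**-*
---***
---*--
[4] --**-*
****-*
*--***
---*--
[5] -***-*
---*-*
**-***
---*--
[6] *-**-*
*--*-*
**-***
---*--
[7] *-*-*-
*--***
**-***
---*--
[8] *-*-*-
*-****
*-*-**
--**--
[9] **-**-
*--***
*-*-**
--**--
[10] -*-**-
-*-***
--*-**
--**--
[11] -*--*-
-**--*
--****
--**--
[12] -*--*-
--*--*
**-***
-***--
[13] --***-
-----*
**-***
-***--

12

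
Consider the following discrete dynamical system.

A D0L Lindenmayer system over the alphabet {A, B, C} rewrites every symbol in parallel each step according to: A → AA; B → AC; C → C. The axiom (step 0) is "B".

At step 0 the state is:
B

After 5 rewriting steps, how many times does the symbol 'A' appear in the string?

16

k=0  B
k=1  AC
k=2  AAC
k=3  AAAAC
k=4  AAAAAAAAC
k=5  AAAAAAAAAAAAAAAAC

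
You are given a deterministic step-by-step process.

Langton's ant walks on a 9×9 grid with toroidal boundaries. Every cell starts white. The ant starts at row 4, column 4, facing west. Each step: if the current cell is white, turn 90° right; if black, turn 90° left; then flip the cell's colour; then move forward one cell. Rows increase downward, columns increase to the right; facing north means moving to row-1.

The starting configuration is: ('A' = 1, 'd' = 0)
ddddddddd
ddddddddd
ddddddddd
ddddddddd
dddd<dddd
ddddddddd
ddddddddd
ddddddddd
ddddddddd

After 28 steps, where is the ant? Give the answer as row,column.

6,6

[0] ddddddddd
ddddddddd
ddddddddd
ddddddddd
dddd<dddd
ddddddddd
ddddddddd
ddddddddd
ddddddddd
[1] ddddddddd
ddddddddd
ddddddddd
dddd^dddd
ddddAdddd
ddddddddd
ddddddddd
ddddddddd
ddddddddd
[2] ddddddddd
ddddddddd
ddddddddd
ddddA>ddd
ddddAdddd
ddddddddd
ddddddddd
ddddddddd
ddddddddd
[3] ddddddddd
ddddddddd
ddddddddd
ddddAAddd
ddddAvddd
ddddddddd
ddddddddd
ddddddddd
ddddddddd
[4] ddddddddd
ddddddddd
ddddddddd
ddddAAddd
dddd<Addd
ddddddddd
ddddddddd
ddddddddd
ddddddddd
[5] ddddddddd
ddddddddd
ddddddddd
ddddAAddd
dddddAddd
ddddvdddd
ddddddddd
ddddddddd
ddddddddd
[6] ddddddddd
ddddddddd
ddddddddd
ddddAAddd
dddddAddd
ddd<Adddd
ddddddddd
ddddddddd
ddddddddd
[7] ddddddddd
ddddddddd
ddddddddd
ddddAAddd
ddd^dAddd
dddAAdddd
ddddddddd
ddddddddd
ddddddddd
[8] ddddddddd
ddddddddd
ddddddddd
ddddAAddd
dddA>Addd
dddAAdddd
ddddddddd
ddddddddd
ddddddddd
[9] ddddddddd
ddddddddd
ddddddddd
ddddAAddd
dddAAAddd
dddAvdddd
ddddddddd
ddddddddd
ddddddddd
[10] ddddddddd
ddddddddd
ddddddddd
ddddAAddd
dddAAAddd
dddAd>ddd
ddddddddd
ddddddddd
ddddddddd
[11] ddddddddd
ddddddddd
ddddddddd
ddddAAddd
dddAAAddd
dddAdAddd
dddddvddd
ddddddddd
ddddddddd
[12] ddddddddd
ddddddddd
ddddddddd
ddddAAddd
dddAAAddd
dddAdAddd
dddd<Addd
ddddddddd
ddddddddd
[13] ddddddddd
ddddddddd
ddddddddd
ddddAAddd
dddAAAddd
dddA^Addd
ddddAAddd
ddddddddd
ddddddddd
[14] ddddddddd
ddddddddd
ddddddddd
ddddAAddd
dddAAAddd
dddAA>ddd
ddddAAddd
ddddddddd
ddddddddd
[15] ddddddddd
ddddddddd
ddddddddd
ddddAAddd
dddAA^ddd
dddAAdddd
ddddAAddd
ddddddddd
ddddddddd
[16] ddddddddd
ddddddddd
ddddddddd
ddddAAddd
dddA<dddd
dddAAdddd
ddddAAddd
ddddddddd
ddddddddd
[17] ddddddddd
ddddddddd
ddddddddd
ddddAAddd
dddAddddd
dddAvdddd
ddddAAddd
ddddddddd
ddddddddd
[18] ddddddddd
ddddddddd
ddddddddd
ddddAAddd
dddAddddd
dddAd>ddd
ddddAAddd
ddddddddd
ddddddddd
[19] ddddddddd
ddddddddd
ddddddddd
ddddAAddd
dddAddddd
dddAdAddd
ddddAvddd
ddddddddd
ddddddddd
[20] ddddddddd
ddddddddd
ddddddddd
ddddAAddd
dddAddddd
dddAdAddd
ddddAd>dd
ddddddddd
ddddddddd
[21] ddddddddd
ddddddddd
ddddddddd
ddddAAddd
dddAddddd
dddAdAddd
ddddAdAdd
ddddddvdd
ddddddddd
[22] ddddddddd
ddddddddd
ddddddddd
ddddAAddd
dddAddddd
dddAdAddd
ddddAdAdd
ddddd<Add
ddddddddd
[23] ddddddddd
ddddddddd
ddddddddd
ddddAAddd
dddAddddd
dddAdAddd
ddddA^Add
dddddAAdd
ddddddddd
[24] ddddddddd
ddddddddd
ddddddddd
ddddAAddd
dddAddddd
dddAdAddd
ddddAA>dd
dddddAAdd
ddddddddd
[25] ddddddddd
ddddddddd
ddddddddd
ddddAAddd
dddAddddd
dddAdA^dd
ddddAAddd
dddddAAdd
ddddddddd
[26] ddddddddd
ddddddddd
ddddddddd
ddddAAddd
dddAddddd
dddAdAA>d
ddddAAddd
dddddAAdd
ddddddddd
[27] ddddddddd
ddddddddd
ddddddddd
ddddAAddd
dddAddddd
dddAdAAAd
ddddAAdvd
dddddAAdd
ddddddddd
[28] ddddddddd
ddddddddd
ddddddddd
ddddAAddd
dddAddddd
dddAdAAAd
ddddAA<Ad
dddddAAdd
ddddddddd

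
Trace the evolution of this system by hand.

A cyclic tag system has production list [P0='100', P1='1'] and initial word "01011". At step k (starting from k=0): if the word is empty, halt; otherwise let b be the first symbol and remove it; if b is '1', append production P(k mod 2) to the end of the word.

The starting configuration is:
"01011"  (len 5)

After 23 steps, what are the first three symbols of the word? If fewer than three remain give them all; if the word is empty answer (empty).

100

gen 0: "01011"  (len 5)
gen 1: "1011"  (len 4)
gen 2: "0111"  (len 4)
gen 3: "111"  (len 3)
gen 4: "111"  (len 3)
gen 5: "11100"  (len 5)
gen 6: "11001"  (len 5)
gen 7: "1001100"  (len 7)
gen 8: "0011001"  (len 7)
gen 9: "011001"  (len 6)
gen 10: "11001"  (len 5)
gen 11: "1001100"  (len 7)
gen 12: "0011001"  (len 7)
gen 13: "011001"  (len 6)
gen 14: "11001"  (len 5)
gen 15: "1001100"  (len 7)
gen 16: "0011001"  (len 7)
gen 17: "011001"  (len 6)
gen 18: "11001"  (len 5)
gen 19: "1001100"  (len 7)
gen 20: "0011001"  (len 7)
gen 21: "011001"  (len 6)
gen 22: "11001"  (len 5)
gen 23: "1001100"  (len 7)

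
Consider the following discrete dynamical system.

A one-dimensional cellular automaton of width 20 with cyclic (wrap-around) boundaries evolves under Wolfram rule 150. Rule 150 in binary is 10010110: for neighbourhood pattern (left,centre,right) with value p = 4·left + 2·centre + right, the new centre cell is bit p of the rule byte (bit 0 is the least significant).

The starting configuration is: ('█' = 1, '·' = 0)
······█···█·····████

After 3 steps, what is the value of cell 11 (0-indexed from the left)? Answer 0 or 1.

0

gen 0: ······█···█·····████
gen 1: █····███·███···█·██·
gen 2: ██··█·█···█·█·██····
gen 3: ··███·██·██·█···█··█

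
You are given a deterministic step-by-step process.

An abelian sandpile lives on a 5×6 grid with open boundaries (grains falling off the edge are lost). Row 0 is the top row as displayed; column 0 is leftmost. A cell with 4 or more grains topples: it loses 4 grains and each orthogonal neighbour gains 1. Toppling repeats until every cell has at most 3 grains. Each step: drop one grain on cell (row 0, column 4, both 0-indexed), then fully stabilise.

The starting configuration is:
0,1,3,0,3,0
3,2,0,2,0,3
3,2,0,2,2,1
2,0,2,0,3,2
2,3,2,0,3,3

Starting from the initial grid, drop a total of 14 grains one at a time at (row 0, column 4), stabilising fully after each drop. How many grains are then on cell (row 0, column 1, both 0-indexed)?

[0] 0,1,3,0,3,0
3,2,0,2,0,3
3,2,0,2,2,1
2,0,2,0,3,2
2,3,2,0,3,3
[1] 0,1,3,1,0,1
3,2,0,2,1,3
3,2,0,2,2,1
2,0,2,0,3,2
2,3,2,0,3,3
[2] 0,1,3,1,1,1
3,2,0,2,1,3
3,2,0,2,2,1
2,0,2,0,3,2
2,3,2,0,3,3
[3] 0,1,3,1,2,1
3,2,0,2,1,3
3,2,0,2,2,1
2,0,2,0,3,2
2,3,2,0,3,3
[4] 0,1,3,1,3,1
3,2,0,2,1,3
3,2,0,2,2,1
2,0,2,0,3,2
2,3,2,0,3,3
[5] 0,1,3,2,0,2
3,2,0,2,2,3
3,2,0,2,2,1
2,0,2,0,3,2
2,3,2,0,3,3
[6] 0,1,3,2,1,2
3,2,0,2,2,3
3,2,0,2,2,1
2,0,2,0,3,2
2,3,2,0,3,3
[7] 0,1,3,2,2,2
3,2,0,2,2,3
3,2,0,2,2,1
2,0,2,0,3,2
2,3,2,0,3,3
[8] 0,1,3,2,3,2
3,2,0,2,2,3
3,2,0,2,2,1
2,0,2,0,3,2
2,3,2,0,3,3
[9] 0,1,3,3,0,3
3,2,0,2,3,3
3,2,0,2,2,1
2,0,2,0,3,2
2,3,2,0,3,3
[10] 0,1,3,3,1,3
3,2,0,2,3,3
3,2,0,2,2,1
2,0,2,0,3,2
2,3,2,0,3,3
[11] 0,1,3,3,2,3
3,2,0,2,3,3
3,2,0,2,2,1
2,0,2,0,3,2
2,3,2,0,3,3
[12] 0,1,3,3,3,3
3,2,0,2,3,3
3,2,0,2,2,1
2,0,2,0,3,2
2,3,2,0,3,3
[13] 0,2,0,2,3,1
3,2,2,0,2,1
3,2,0,3,3,2
2,0,2,0,3,2
2,3,2,0,3,3
[14] 0,2,0,3,0,2
3,2,2,0,3,1
3,2,0,3,3,2
2,0,2,0,3,2
2,3,2,0,3,3

2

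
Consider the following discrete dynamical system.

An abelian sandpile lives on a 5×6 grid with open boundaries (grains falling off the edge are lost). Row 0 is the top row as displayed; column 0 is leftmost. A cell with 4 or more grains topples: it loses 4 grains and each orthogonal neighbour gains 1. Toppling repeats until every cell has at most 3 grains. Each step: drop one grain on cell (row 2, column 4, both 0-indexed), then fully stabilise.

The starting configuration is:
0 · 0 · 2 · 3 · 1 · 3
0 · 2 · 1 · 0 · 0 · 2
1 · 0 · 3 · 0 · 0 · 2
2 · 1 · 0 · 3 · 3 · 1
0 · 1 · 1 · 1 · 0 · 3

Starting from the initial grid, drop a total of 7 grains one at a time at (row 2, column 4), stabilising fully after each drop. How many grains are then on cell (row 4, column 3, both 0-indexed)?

2

k=0  0 · 0 · 2 · 3 · 1 · 3
0 · 2 · 1 · 0 · 0 · 2
1 · 0 · 3 · 0 · 0 · 2
2 · 1 · 0 · 3 · 3 · 1
0 · 1 · 1 · 1 · 0 · 3
k=1  0 · 0 · 2 · 3 · 1 · 3
0 · 2 · 1 · 0 · 0 · 2
1 · 0 · 3 · 0 · 1 · 2
2 · 1 · 0 · 3 · 3 · 1
0 · 1 · 1 · 1 · 0 · 3
k=2  0 · 0 · 2 · 3 · 1 · 3
0 · 2 · 1 · 0 · 0 · 2
1 · 0 · 3 · 0 · 2 · 2
2 · 1 · 0 · 3 · 3 · 1
0 · 1 · 1 · 1 · 0 · 3
k=3  0 · 0 · 2 · 3 · 1 · 3
0 · 2 · 1 · 0 · 0 · 2
1 · 0 · 3 · 0 · 3 · 2
2 · 1 · 0 · 3 · 3 · 1
0 · 1 · 1 · 1 · 0 · 3
k=4  0 · 0 · 2 · 3 · 1 · 3
0 · 2 · 1 · 0 · 1 · 2
1 · 0 · 3 · 2 · 1 · 3
2 · 1 · 1 · 0 · 1 · 2
0 · 1 · 1 · 2 · 1 · 3
k=5  0 · 0 · 2 · 3 · 1 · 3
0 · 2 · 1 · 0 · 1 · 2
1 · 0 · 3 · 2 · 2 · 3
2 · 1 · 1 · 0 · 1 · 2
0 · 1 · 1 · 2 · 1 · 3
k=6  0 · 0 · 2 · 3 · 1 · 3
0 · 2 · 1 · 0 · 1 · 2
1 · 0 · 3 · 2 · 3 · 3
2 · 1 · 1 · 0 · 1 · 2
0 · 1 · 1 · 2 · 1 · 3
k=7  0 · 0 · 2 · 3 · 1 · 3
0 · 2 · 1 · 0 · 2 · 3
1 · 0 · 3 · 3 · 1 · 0
2 · 1 · 1 · 0 · 2 · 3
0 · 1 · 1 · 2 · 1 · 3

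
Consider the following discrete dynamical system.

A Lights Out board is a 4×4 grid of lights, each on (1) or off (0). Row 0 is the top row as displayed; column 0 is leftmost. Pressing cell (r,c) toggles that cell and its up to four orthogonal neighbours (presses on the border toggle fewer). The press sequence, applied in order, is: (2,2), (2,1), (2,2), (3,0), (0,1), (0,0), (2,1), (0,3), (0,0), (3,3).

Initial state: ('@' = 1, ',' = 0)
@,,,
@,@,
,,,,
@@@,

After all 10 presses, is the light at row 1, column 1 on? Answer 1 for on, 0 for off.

step 0: @,,,
@,@,
,,,,
@@@,
step 1: @,,,
@,,,
,@@@
@@,,
step 2: @,,,
@@,,
@,,@
@,,,
step 3: @,,,
@@@,
@@@,
@,@,
step 4: @,,,
@@@,
,@@,
,@@,
step 5: ,@@,
@,@,
,@@,
,@@,
step 6: @,@,
,,@,
,@@,
,@@,
step 7: @,@,
,@@,
@,,,
,,@,
step 8: @,,@
,@@@
@,,,
,,@,
step 9: ,@,@
@@@@
@,,,
,,@,
step 10: ,@,@
@@@@
@,,@
,,,@

1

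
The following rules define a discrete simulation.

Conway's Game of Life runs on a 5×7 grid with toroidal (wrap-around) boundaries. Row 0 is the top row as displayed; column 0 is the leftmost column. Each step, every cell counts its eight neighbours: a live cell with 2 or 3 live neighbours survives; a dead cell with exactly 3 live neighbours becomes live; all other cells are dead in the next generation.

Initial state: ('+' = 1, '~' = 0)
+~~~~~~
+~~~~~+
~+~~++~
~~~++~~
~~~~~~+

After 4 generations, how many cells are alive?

t=0: +~~~~~~
+~~~~~+
~+~~++~
~~~++~~
~~~~~~+
t=1: +~~~~~~
++~~~++
+~~++++
~~~++~~
~~~~~~~
t=2: ++~~~~~
~+~~~~~
~+++~~~
~~~+~~+
~~~~~~~
t=3: ++~~~~~
~~~~~~~
++~+~~~
~~~+~~~
+~~~~~~
t=4: ++~~~~~
~~+~~~~
~~+~~~~
+++~~~~
++~~~~~

9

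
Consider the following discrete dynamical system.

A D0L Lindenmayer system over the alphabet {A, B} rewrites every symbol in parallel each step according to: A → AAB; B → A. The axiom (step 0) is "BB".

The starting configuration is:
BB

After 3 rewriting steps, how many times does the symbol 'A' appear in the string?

10

t=0: BB
t=1: AA
t=2: AABAAB
t=3: AABAABAAABAABA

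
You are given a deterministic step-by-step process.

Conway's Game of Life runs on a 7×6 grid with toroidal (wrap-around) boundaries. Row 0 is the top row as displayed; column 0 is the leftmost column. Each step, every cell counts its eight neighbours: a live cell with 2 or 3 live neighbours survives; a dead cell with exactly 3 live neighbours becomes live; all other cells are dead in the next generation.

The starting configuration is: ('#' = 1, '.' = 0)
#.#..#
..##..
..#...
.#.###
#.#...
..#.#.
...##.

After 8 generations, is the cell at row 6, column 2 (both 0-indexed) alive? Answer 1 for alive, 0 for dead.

step 0: #.#..#
..##..
..#...
.#.###
#.#...
..#.#.
...##.
step 1: .##..#
..##..
.#....
##.###
#.#...
.##.##
.##.#.
step 2: #...#.
#..#..
.#...#
...###
......
....##
....#.
step 3: ...##.
##..#.
..##.#
#...##
...#..
....##
...##.
step 4: ..#...
##....
..##..
#.#..#
#..#..
.....#
......
step 5: .#....
.#.#..
..##.#
#.#.##
##..#.
......
......
step 6: ..#...
##.##.
.....#
..#...
##.##.
......
......
step 7: .###..
######
######
######
.###..
......
......
step 8: .....#
......
......
......
.....#
..#...
..#...

1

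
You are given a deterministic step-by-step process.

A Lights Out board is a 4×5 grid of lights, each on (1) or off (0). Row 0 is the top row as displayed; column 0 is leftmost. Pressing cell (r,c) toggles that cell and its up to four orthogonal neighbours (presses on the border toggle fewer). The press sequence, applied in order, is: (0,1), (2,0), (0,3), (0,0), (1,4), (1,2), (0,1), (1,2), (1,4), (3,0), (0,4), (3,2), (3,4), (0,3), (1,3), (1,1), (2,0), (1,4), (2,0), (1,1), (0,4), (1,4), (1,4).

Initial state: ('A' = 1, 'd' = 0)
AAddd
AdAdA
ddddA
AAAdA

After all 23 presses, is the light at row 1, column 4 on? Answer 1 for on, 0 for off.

1

0) AAddd
AdAdA
ddddA
AAAdA
1) ddAdd
AAAdA
ddddA
AAAdA
2) ddAdd
dAAdA
AAddA
dAAdA
3) dddAA
dAAAA
AAddA
dAAdA
4) AAdAA
AAAAA
AAddA
dAAdA
5) AAdAd
AAAdd
AAddd
dAAdA
6) AAAAd
AddAd
AAAdd
dAAdA
7) dddAd
AAdAd
AAAdd
dAAdA
8) ddAAd
AdAdd
AAddd
dAAdA
9) ddAAA
AdAAA
AAddA
dAAdA
10) ddAAA
AdAAA
dAddA
AdAdA
11) ddAdd
AdAAd
dAddA
AdAdA
12) ddAdd
AdAAd
dAAdA
AAdAA
13) ddAdd
AdAAd
dAAdd
AAddd
14) dddAA
AdAdd
dAAdd
AAddd
15) ddddA
AddAA
dAAAd
AAddd
16) dAddA
dAAAA
ddAAd
AAddd
17) dAddA
AAAAA
AAAAd
dAddd
18) dAddd
AAAdd
AAAAA
dAddd
19) dAddd
dAAdd
ddAAA
AAddd
20) ddddd
Adddd
dAAAA
AAddd
21) dddAA
AdddA
dAAAA
AAddd
22) dddAd
AddAd
dAAAd
AAddd
23) dddAA
AdddA
dAAAA
AAddd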